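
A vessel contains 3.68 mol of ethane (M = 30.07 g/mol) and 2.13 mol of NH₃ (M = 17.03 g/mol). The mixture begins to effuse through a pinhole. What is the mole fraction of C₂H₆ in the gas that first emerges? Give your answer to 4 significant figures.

0.5653

The effusion rate of species i is ∝ p_i/√M_i ∝ n_i/√M_i.
x_C₂H₆(eff) = (n_C₂H₆/√M_C₂H₆) / (n_C₂H₆/√M_C₂H₆ + n_NH₃/√M_NH₃)
= (3.68/√30.07) / (3.68/√30.07 + 2.13/√17.03) = 0.6711/(0.6711 + 0.5161) = 0.5653.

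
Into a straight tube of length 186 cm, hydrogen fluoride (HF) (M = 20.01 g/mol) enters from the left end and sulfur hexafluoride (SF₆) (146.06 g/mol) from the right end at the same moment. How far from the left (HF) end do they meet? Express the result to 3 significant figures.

Graham's law gives d_HF/d_SF₆ = rate_HF/rate_SF₆ = √(M_SF₆/M_HF) = √(146.06/20.01) = 2.702.
With d_HF + d_SF₆ = 186 cm, d_SF₆ = 186/(1 + 2.702) = 50.25 cm.
d_HF = 186 − 50.25 = 136 cm.

136 cm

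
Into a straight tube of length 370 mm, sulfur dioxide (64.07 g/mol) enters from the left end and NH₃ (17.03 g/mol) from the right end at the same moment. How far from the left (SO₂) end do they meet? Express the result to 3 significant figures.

126 mm

The fronts meet when d_SO₂ + d_NH₃ = L with d_SO₂/d_NH₃ = √(M_NH₃/M_SO₂) (Graham's law). Here √(M_NH₃/M_SO₂) = √(17.03/64.07) = 0.5156.
With d_SO₂ + d_NH₃ = 370 mm, d_NH₃ = 370/(1 + 0.5156) = 244.1 mm.
d_SO₂ = 370 − 244.1 = 126 mm.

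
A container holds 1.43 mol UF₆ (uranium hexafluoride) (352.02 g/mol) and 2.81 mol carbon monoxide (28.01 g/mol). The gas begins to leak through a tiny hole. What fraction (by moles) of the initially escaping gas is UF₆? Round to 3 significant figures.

Rate_i ∝ x_i/√M_i (Graham's law weighted by mole fraction), so the effusate composition follows n_i/√M_i.
So x_UF₆ in the escaping gas = (n_UF₆/√M_UF₆) / Σ(n_i/√M_i)
= (1.43/√352.02) / (1.43/√352.02 + 2.81/√28.01) = 0.07622/(0.07622 + 0.5309) = 0.126.

0.126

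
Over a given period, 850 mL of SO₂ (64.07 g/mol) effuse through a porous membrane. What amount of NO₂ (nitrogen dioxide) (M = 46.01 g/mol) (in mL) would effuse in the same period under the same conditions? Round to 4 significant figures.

Graham's law gives rate_NO₂/rate_SO₂ = √(M_SO₂/M_NO₂) = √(64.07/46.01) = √1.393 = 1.180.
So the volume for NO₂ is 850 × 1.180 = 1003 mL.

1003 mL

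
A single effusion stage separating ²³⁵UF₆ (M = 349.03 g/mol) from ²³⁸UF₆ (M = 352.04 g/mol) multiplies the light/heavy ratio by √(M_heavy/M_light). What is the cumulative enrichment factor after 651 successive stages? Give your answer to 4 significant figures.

Each stage multiplies the ratio by α = √(352.04/349.03), so after 651 stages the overall factor is α^651 = (352.04/349.03)^(651/2).
= 1.00862^(651/2) = 16.36.

16.36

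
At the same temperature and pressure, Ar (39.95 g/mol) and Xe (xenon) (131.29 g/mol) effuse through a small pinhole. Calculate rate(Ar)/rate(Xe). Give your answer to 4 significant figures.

From Graham's law, rate_Ar/rate_Xe = √(M_Xe/M_Ar) = √(131.29/39.95) = √3.286 = 1.813.

1.813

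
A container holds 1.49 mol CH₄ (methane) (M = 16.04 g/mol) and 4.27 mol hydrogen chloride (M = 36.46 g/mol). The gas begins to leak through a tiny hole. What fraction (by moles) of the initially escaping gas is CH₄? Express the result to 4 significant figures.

0.3447

Rate_i ∝ x_i/√M_i (Graham's law weighted by mole fraction), so the effusate composition follows n_i/√M_i.
Mole fraction of CH₄ in the effusate = (n_CH₄/√M_CH₄) / (n_CH₄/√M_CH₄ + n_HCl/√M_HCl)
= (1.49/√16.04) / (1.49/√16.04 + 4.27/√36.46) = 0.3720/(0.3720 + 0.7072) = 0.3447.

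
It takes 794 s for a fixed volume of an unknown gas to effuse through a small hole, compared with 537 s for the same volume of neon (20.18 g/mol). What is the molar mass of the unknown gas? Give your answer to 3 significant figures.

Using Graham's law: t_X/t_Ne = √(M_X/M_Ne).
794/537 = 1.479 = √(M_X/20.18)
M_X = 20.18 × 1.479² = 20.18 × 2.186 = 44.1 g/mol

44.1 g/mol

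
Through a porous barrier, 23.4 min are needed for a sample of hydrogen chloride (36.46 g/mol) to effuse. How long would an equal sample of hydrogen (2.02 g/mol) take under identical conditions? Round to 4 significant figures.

5.508 min

By Graham's law, t_H₂/t_HCl = √(M_H₂/M_HCl) = √(2.02/36.46) = √0.05540 = 0.2354.
So the time for H₂ is 23.4 × 0.2354 = 5.508 min.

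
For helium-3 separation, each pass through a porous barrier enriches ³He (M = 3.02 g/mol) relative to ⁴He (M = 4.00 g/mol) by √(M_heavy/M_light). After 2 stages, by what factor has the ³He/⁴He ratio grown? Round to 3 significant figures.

After 2 stages the ratio has grown by (√(4.00/3.02))^2 = (4.00/3.02)^(2/2).
= 1.32450^1 = 1.32.

1.32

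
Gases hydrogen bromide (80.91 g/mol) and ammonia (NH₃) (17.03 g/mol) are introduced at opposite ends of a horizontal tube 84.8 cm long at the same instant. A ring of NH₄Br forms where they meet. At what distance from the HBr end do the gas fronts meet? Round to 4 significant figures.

26.67 cm

Distances travelled in equal time are proportional to diffusion rates, so d_HBr/d_NH₃ = √(M_NH₃/M_HBr) = √(17.03/80.91) = 0.4588.
With d_HBr + d_NH₃ = 84.8 cm, d_NH₃ = 84.8/(1 + 0.4588) = 58.13 cm.
d_HBr = 84.8 − 58.13 = 26.67 cm.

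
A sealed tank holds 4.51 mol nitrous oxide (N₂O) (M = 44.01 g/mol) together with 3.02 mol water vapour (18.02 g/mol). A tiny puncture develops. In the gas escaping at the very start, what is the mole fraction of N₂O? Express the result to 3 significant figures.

0.489

Effusion rate of each component ∝ n_i/√M_i (partial pressure × 1/√M).
So x_N₂O in the escaping gas = (n_N₂O/√M_N₂O) / Σ(n_i/√M_i)
= (4.51/√44.01) / (4.51/√44.01 + 3.02/√18.02) = 0.6798/(0.6798 + 0.7114) = 0.489.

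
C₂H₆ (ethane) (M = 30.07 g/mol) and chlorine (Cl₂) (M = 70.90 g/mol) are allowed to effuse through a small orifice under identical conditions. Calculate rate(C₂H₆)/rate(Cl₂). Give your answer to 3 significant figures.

1.54

Using Graham's law: rate_C₂H₆/rate_Cl₂ = √(M_Cl₂/M_C₂H₆) = √(70.90/30.07) = √2.358 = 1.54.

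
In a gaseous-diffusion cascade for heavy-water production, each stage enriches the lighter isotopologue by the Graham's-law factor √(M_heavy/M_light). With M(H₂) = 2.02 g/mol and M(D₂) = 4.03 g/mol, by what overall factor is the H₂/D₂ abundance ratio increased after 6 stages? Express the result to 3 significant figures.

Overall factor = α^6 with α = √(4.03/2.02), i.e. (4.03/2.02)^(6/2).
= 1.99505^3 = 7.94.

7.94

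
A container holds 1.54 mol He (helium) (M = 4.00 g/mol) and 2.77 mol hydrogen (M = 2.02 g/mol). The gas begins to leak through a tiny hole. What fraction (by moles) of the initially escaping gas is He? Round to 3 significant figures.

0.283

Each component's effusion rate ∝ (its partial pressure)·(1/√M) ∝ n_i/√M_i.
x_He(eff) = (n_He/√M_He) / (n_He/√M_He + n_H₂/√M_H₂)
= (1.54/√4.00) / (1.54/√4.00 + 2.77/√2.02) = 0.7700/(0.7700 + 1.949) = 0.283.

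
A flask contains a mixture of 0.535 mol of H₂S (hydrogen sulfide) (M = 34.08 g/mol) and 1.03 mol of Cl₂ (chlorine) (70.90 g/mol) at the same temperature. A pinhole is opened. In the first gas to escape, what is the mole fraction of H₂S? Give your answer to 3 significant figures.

0.428

Rate_i ∝ x_i/√M_i (Graham's law weighted by mole fraction), so the effusate composition follows n_i/√M_i.
Mole fraction of H₂S in the effusate = (n_H₂S/√M_H₂S) / (n_H₂S/√M_H₂S + n_Cl₂/√M_Cl₂)
= (0.535/√34.08) / (0.535/√34.08 + 1.03/√70.90) = 0.09164/(0.09164 + 0.1223) = 0.428.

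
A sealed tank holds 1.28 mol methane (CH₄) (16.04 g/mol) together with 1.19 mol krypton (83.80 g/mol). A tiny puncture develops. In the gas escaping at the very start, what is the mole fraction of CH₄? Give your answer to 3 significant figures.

0.711

The effusion rate of species i is ∝ p_i/√M_i ∝ n_i/√M_i.
Mole fraction of CH₄ in the effusate = (n_CH₄/√M_CH₄) / (n_CH₄/√M_CH₄ + n_Kr/√M_Kr)
= (1.28/√16.04) / (1.28/√16.04 + 1.19/√83.80) = 0.3196/(0.3196 + 0.1300) = 0.711.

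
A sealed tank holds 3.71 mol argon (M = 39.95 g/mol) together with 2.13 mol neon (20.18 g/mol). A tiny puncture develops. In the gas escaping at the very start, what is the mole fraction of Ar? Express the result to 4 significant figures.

The effusion rate of species i is ∝ p_i/√M_i ∝ n_i/√M_i.
x_Ar(eff) = (n_Ar/√M_Ar) / (n_Ar/√M_Ar + n_Ne/√M_Ne)
= (3.71/√39.95) / (3.71/√39.95 + 2.13/√20.18) = 0.5870/(0.5870 + 0.4742) = 0.5532.

0.5532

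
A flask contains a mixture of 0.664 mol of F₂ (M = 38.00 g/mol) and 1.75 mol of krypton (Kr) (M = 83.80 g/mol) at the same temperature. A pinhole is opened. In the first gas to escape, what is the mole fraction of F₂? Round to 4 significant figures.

Rate_i ∝ x_i/√M_i (Graham's law weighted by mole fraction), so the effusate composition follows n_i/√M_i.
Mole fraction of F₂ in the effusate = (n_F₂/√M_F₂) / (n_F₂/√M_F₂ + n_Kr/√M_Kr)
= (0.664/√38.00) / (0.664/√38.00 + 1.75/√83.80) = 0.1077/(0.1077 + 0.1912) = 0.3604.

0.3604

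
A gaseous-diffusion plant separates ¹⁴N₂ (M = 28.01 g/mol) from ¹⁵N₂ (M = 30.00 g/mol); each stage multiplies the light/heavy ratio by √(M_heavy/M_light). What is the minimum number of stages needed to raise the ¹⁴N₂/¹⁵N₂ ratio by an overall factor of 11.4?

71

Per stage α = (30.00/28.01)^(1/2) = 1.07105^0.5, giving ln α = 0.03432.
Need α^N ≥ 11.4 ⇒ N ≥ ln(11.4) / ln α = 2.434 / 0.03432 = 70.91.
Rounding up, N = 71 stages.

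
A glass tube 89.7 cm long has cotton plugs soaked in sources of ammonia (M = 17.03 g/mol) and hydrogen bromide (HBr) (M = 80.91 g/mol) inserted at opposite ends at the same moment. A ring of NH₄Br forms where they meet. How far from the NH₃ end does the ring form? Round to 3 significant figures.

61.5 cm

The fronts meet when d_NH₃ + d_HBr = L with d_NH₃/d_HBr = √(M_HBr/M_NH₃) (Graham's law). Here √(M_HBr/M_NH₃) = √(80.91/17.03) = 2.180.
With d_NH₃ + d_HBr = 89.7 cm, d_HBr = 89.7/(1 + 2.180) = 28.21 cm.
d_NH₃ = 89.7 − 28.21 = 61.5 cm.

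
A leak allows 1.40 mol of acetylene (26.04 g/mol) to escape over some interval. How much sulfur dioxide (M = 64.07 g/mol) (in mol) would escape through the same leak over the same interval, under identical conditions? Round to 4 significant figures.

0.8925 mol

From Graham's law, rate_SO₂/rate_C₂H₂ = √(M_C₂H₂/M_SO₂) = √(26.04/64.07) = √0.4064 = 0.6375.
So the amount for SO₂ is 1.40 × 0.6375 = 0.8925 mol.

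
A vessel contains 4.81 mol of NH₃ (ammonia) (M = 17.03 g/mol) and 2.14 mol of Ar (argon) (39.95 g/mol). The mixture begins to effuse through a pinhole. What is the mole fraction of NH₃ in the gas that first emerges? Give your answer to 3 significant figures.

0.775

Rate_i ∝ x_i/√M_i (Graham's law weighted by mole fraction), so the effusate composition follows n_i/√M_i.
x_NH₃(eff) = (n_NH₃/√M_NH₃) / (n_NH₃/√M_NH₃ + n_Ar/√M_Ar)
= (4.81/√17.03) / (4.81/√17.03 + 2.14/√39.95) = 1.166/(1.166 + 0.3386) = 0.775.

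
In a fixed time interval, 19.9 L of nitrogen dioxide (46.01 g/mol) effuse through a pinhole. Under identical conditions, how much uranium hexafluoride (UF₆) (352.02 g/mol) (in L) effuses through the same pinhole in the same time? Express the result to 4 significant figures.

7.194 L

Graham's law gives rate_UF₆/rate_NO₂ = √(M_NO₂/M_UF₆) = √(46.01/352.02) = √0.1307 = 0.3615.
So the volume for UF₆ is 19.9 × 0.3615 = 7.194 L.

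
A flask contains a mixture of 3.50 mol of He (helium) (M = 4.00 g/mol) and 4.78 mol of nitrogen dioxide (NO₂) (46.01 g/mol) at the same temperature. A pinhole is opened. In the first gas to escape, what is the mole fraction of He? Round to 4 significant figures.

0.7129

The effusion rate of species i is ∝ p_i/√M_i ∝ n_i/√M_i.
x_He(eff) = (n_He/√M_He) / (n_He/√M_He + n_NO₂/√M_NO₂)
= (3.50/√4.00) / (3.50/√4.00 + 4.78/√46.01) = 1.750/(1.750 + 0.7047) = 0.7129.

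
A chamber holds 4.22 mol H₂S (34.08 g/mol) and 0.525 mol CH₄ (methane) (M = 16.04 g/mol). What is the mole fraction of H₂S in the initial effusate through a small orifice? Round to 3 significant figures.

0.846

Effusion rate of each component ∝ n_i/√M_i (partial pressure × 1/√M).
So x_H₂S in the escaping gas = (n_H₂S/√M_H₂S) / Σ(n_i/√M_i)
= (4.22/√34.08) / (4.22/√34.08 + 0.525/√16.04) = 0.7229/(0.7229 + 0.1311) = 0.846.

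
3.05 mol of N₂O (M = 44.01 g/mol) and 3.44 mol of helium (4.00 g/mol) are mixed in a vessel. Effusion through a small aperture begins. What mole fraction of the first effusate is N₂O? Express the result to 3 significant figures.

The effusion rate of species i is ∝ p_i/√M_i ∝ n_i/√M_i.
Mole fraction of N₂O in the effusate = (n_N₂O/√M_N₂O) / (n_N₂O/√M_N₂O + n_He/√M_He)
= (3.05/√44.01) / (3.05/√44.01 + 3.44/√4.00) = 0.4598/(0.4598 + 1.720) = 0.211.

0.211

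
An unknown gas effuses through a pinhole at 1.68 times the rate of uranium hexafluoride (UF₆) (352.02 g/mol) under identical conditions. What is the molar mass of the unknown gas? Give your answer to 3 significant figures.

Since effusion rate ∝ 1/√M, rate_X/rate_UF₆ = √(M_UF₆/M_X).
1.68 = √(352.02/M_X)
M_X = 352.02 / 1.68² = 352.02 / 2.822 = 125 g/mol

125 g/mol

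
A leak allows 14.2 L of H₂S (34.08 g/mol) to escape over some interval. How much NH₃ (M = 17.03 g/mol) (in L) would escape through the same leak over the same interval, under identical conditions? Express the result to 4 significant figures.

20.09 L

Graham's law gives rate_NH₃/rate_H₂S = √(M_H₂S/M_NH₃) = √(34.08/17.03) = √2.001 = 1.415.
So the volume for NH₃ is 14.2 × 1.415 = 20.09 L.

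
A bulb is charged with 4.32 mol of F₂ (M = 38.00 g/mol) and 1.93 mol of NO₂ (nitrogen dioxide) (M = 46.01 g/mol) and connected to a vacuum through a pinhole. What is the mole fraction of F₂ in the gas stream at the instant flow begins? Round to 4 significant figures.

0.7112

Effusion rate of each component ∝ n_i/√M_i (partial pressure × 1/√M).
So x_F₂ in the escaping gas = (n_F₂/√M_F₂) / Σ(n_i/√M_i)
= (4.32/√38.00) / (4.32/√38.00 + 1.93/√46.01) = 0.7008/(0.7008 + 0.2845) = 0.7112.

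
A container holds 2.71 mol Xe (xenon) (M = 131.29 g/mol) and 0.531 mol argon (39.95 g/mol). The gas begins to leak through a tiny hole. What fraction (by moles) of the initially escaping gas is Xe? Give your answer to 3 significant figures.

0.738

Each component's effusion rate ∝ (its partial pressure)·(1/√M) ∝ n_i/√M_i.
Mole fraction of Xe in the effusate = (n_Xe/√M_Xe) / (n_Xe/√M_Xe + n_Ar/√M_Ar)
= (2.71/√131.29) / (2.71/√131.29 + 0.531/√39.95) = 0.2365/(0.2365 + 0.08401) = 0.738.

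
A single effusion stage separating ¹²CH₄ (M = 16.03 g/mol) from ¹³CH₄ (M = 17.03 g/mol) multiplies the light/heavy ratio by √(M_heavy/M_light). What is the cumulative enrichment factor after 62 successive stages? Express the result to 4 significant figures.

Each stage multiplies the ratio by α = √(17.03/16.03), so after 62 stages the overall factor is α^62 = (17.03/16.03)^(62/2).
= 1.06238^31 = 6.527.

6.527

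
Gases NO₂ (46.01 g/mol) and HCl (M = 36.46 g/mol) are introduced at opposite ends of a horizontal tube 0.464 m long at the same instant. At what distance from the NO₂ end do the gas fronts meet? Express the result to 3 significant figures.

0.219 m

Distances travelled in equal time are proportional to diffusion rates, so d_NO₂/d_HCl = √(M_HCl/M_NO₂) = √(36.46/46.01) = 0.8902.
With d_NO₂ + d_HCl = 0.464 m, d_HCl = 0.464/(1 + 0.8902) = 0.2455 m.
d_NO₂ = 0.464 − 0.2455 = 0.219 m.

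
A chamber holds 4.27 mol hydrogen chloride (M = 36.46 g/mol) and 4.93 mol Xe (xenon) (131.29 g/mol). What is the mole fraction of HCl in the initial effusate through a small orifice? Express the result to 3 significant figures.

0.622

Each component's effusion rate ∝ (its partial pressure)·(1/√M) ∝ n_i/√M_i.
So x_HCl in the escaping gas = (n_HCl/√M_HCl) / Σ(n_i/√M_i)
= (4.27/√36.46) / (4.27/√36.46 + 4.93/√131.29) = 0.7072/(0.7072 + 0.4303) = 0.622.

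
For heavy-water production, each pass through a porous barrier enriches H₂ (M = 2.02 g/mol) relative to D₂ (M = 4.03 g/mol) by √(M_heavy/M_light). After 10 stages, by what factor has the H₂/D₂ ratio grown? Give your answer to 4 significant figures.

After 10 stages the ratio has grown by (√(4.03/2.02))^10 = (4.03/2.02)^(10/2).
= 1.99505^5 = 31.61.

31.61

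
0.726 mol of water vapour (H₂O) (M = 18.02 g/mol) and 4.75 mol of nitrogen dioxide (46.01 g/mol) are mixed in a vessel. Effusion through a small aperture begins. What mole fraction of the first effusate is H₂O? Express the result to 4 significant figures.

0.1963

Rate_i ∝ x_i/√M_i (Graham's law weighted by mole fraction), so the effusate composition follows n_i/√M_i.
Mole fraction of H₂O in the effusate = (n_H₂O/√M_H₂O) / (n_H₂O/√M_H₂O + n_NO₂/√M_NO₂)
= (0.726/√18.02) / (0.726/√18.02 + 4.75/√46.01) = 0.1710/(0.1710 + 0.7003) = 0.1963.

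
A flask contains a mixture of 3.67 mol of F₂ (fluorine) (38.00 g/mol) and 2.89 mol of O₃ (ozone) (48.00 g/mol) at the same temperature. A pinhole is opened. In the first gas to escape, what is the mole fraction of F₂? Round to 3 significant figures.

0.588

The effusion rate of species i is ∝ p_i/√M_i ∝ n_i/√M_i.
So x_F₂ in the escaping gas = (n_F₂/√M_F₂) / Σ(n_i/√M_i)
= (3.67/√38.00) / (3.67/√38.00 + 2.89/√48.00) = 0.5954/(0.5954 + 0.4171) = 0.588.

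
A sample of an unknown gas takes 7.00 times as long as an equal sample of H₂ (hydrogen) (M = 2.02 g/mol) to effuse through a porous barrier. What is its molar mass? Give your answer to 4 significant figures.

From Graham's law, t_X/t_H₂ = √(M_X/M_H₂).
7.00 = √(M_X/2.02)
M_X = 2.02 × 7.00² = 2.02 × 49.00 = 98.98 g/mol

98.98 g/mol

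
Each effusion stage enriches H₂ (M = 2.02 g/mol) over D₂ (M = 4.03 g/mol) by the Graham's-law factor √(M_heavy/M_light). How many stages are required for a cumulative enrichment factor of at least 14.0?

With α = √(4.03/2.02) per stage, ln α = ½ ln(1.99505) = 0.3453.
Need α^N ≥ 14.0 ⇒ N ≥ ln(14.0) / ln α = 2.639 / 0.3453 = 7.64.
Minimum whole number of stages: N = 8.

8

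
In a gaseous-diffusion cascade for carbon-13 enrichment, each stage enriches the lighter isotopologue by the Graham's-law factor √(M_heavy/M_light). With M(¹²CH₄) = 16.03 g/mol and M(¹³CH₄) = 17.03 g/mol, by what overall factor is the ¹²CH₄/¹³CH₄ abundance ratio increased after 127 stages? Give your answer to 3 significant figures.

46.6

The single-stage factor is √(M_heavy/M_light), so 127 stages give [√(17.03/16.03)]^127 = (17.03/16.03)^(127/2).
= 1.06238^(127/2) = 46.6.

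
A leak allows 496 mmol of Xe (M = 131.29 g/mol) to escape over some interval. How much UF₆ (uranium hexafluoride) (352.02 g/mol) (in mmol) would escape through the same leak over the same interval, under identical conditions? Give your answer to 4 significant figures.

302.9 mmol

From Graham's law, rate_UF₆/rate_Xe = √(M_Xe/M_UF₆) = √(131.29/352.02) = √0.3730 = 0.6107.
So the amount for UF₆ is 496 × 0.6107 = 302.9 mmol.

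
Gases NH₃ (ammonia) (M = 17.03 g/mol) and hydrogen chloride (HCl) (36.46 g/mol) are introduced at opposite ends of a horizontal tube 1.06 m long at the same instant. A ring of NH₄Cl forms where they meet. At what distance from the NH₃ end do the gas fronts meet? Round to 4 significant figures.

The fronts meet when d_NH₃ + d_HCl = L with d_NH₃/d_HCl = √(M_HCl/M_NH₃) (Graham's law). Here √(M_HCl/M_NH₃) = √(36.46/17.03) = 1.463.
With d_NH₃ + d_HCl = 1.06 m, d_HCl = 1.06/(1 + 1.463) = 0.4303 m.
d_NH₃ = 1.06 − 0.4303 = 0.6297 m.

0.6297 m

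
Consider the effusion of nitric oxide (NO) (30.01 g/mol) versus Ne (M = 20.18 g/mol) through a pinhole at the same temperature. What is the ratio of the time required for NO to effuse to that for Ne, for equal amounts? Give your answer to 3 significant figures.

1.22

Graham's law gives t_NO/t_Ne = √(M_NO/M_Ne) = √(30.01/20.18) = √1.487 = 1.22.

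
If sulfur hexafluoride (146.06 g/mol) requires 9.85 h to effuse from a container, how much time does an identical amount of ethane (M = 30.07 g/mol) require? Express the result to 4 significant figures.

From Graham's law, t_C₂H₆/t_SF₆ = √(M_C₂H₆/M_SF₆) = √(30.07/146.06) = √0.2059 = 0.4537.
So the time for C₂H₆ is 9.85 × 0.4537 = 4.469 h.

4.469 h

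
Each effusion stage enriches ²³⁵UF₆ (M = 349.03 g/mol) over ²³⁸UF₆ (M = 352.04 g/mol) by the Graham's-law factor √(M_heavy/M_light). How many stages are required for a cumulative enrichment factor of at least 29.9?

With α = √(352.04/349.03) per stage, ln α = ½ ln(1.00862) = 0.004293.
Need α^N ≥ 29.9 ⇒ N ≥ ln(29.9) / ln α = 3.398 / 0.004293 = 791.40.
Rounding up, N = 792 stages.

792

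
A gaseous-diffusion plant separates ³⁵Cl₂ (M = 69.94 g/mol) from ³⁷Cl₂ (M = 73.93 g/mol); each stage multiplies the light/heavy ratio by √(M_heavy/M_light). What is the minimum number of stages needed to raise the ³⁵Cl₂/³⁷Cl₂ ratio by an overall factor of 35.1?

Single-stage factor α = √(73.93/69.94), so ln α = ½ ln(1.05705) = 0.02774.
Need α^N ≥ 35.1 ⇒ N ≥ ln(35.1) / ln α = 3.558 / 0.02774 = 128.27.
Minimum whole number of stages: N = 129.

129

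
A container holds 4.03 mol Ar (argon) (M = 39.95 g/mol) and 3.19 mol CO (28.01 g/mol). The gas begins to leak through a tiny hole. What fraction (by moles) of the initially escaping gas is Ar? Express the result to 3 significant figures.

0.514

Rate_i ∝ x_i/√M_i (Graham's law weighted by mole fraction), so the effusate composition follows n_i/√M_i.
x_Ar(eff) = (n_Ar/√M_Ar) / (n_Ar/√M_Ar + n_CO/√M_CO)
= (4.03/√39.95) / (4.03/√39.95 + 3.19/√28.01) = 0.6376/(0.6376 + 0.6027) = 0.514.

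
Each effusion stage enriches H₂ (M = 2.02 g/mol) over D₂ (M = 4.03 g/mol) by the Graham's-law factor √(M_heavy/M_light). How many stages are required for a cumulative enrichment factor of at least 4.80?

5

With α = √(4.03/2.02) per stage, ln α = ½ ln(1.99505) = 0.3453.
Need α^N ≥ 4.80 ⇒ N ≥ ln(4.80) / ln α = 1.569 / 0.3453 = 4.54.
So at least 5 stages are needed.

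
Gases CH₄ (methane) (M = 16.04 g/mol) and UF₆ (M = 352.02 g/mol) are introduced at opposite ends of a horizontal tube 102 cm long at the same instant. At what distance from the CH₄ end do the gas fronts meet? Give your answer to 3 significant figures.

Distances travelled in equal time are proportional to diffusion rates, so d_CH₄/d_UF₆ = √(M_UF₆/M_CH₄) = √(352.02/16.04) = 4.685.
With d_CH₄ + d_UF₆ = 102 cm, d_UF₆ = 102/(1 + 4.685) = 17.94 cm.
d_CH₄ = 102 − 17.94 = 84.1 cm.

84.1 cm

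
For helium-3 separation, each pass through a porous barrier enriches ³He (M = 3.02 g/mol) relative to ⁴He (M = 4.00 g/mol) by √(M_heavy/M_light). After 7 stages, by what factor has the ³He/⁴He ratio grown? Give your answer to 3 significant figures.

2.67

Each stage multiplies the ratio by α = √(4.00/3.02), so after 7 stages the overall factor is α^7 = (4.00/3.02)^(7/2).
= 1.32450^(7/2) = 2.67.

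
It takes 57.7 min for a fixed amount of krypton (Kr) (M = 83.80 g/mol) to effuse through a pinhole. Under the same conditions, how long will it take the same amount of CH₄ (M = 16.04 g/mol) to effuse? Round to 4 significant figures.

From Graham's law, t_CH₄/t_Kr = √(M_CH₄/M_Kr) = √(16.04/83.80) = √0.1914 = 0.4375.
So the time for CH₄ is 57.7 × 0.4375 = 25.24 min.

25.24 min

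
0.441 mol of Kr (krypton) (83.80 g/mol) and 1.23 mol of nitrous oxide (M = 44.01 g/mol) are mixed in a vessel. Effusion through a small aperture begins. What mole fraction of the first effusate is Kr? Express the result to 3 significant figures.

Rate_i ∝ x_i/√M_i (Graham's law weighted by mole fraction), so the effusate composition follows n_i/√M_i.
So x_Kr in the escaping gas = (n_Kr/√M_Kr) / Σ(n_i/√M_i)
= (0.441/√83.80) / (0.441/√83.80 + 1.23/√44.01) = 0.04817/(0.04817 + 0.1854) = 0.206.

0.206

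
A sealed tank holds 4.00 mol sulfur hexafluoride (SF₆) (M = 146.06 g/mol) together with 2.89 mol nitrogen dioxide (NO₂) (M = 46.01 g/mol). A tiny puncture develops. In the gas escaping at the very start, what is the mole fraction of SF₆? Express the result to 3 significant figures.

0.437

The effusion rate of species i is ∝ p_i/√M_i ∝ n_i/√M_i.
So x_SF₆ in the escaping gas = (n_SF₆/√M_SF₆) / Σ(n_i/√M_i)
= (4.00/√146.06) / (4.00/√146.06 + 2.89/√46.01) = 0.3310/(0.3310 + 0.4261) = 0.437.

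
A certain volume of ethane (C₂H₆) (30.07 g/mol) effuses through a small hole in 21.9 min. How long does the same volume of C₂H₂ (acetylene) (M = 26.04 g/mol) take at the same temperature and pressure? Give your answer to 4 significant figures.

20.38 min

Using Graham's law: t_C₂H₂/t_C₂H₆ = √(M_C₂H₂/M_C₂H₆) = √(26.04/30.07) = √0.8660 = 0.9306.
So the time for C₂H₂ is 21.9 × 0.9306 = 20.38 min.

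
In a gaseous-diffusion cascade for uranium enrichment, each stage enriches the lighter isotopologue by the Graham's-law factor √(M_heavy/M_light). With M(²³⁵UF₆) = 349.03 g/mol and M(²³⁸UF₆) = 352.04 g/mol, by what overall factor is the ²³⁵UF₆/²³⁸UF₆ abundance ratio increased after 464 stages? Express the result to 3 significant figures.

7.33

Overall factor = α^464 with α = √(352.04/349.03), i.e. (352.04/349.03)^(464/2).
= 1.00862^232 = 7.33.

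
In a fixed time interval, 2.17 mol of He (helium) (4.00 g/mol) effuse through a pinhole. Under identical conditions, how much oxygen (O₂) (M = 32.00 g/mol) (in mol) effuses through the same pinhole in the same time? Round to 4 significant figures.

By Graham's law, rate_O₂/rate_He = √(M_He/M_O₂) = √(4.00/32.00) = √0.1250 = 0.3536.
So the amount for O₂ is 2.17 × 0.3536 = 0.7672 mol.

0.7672 mol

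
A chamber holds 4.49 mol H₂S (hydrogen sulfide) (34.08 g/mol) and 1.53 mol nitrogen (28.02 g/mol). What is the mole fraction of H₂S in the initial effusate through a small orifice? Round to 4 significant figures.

0.7268

Effusion rate of each component ∝ n_i/√M_i (partial pressure × 1/√M).
x_H₂S(eff) = (n_H₂S/√M_H₂S) / (n_H₂S/√M_H₂S + n_N₂/√M_N₂)
= (4.49/√34.08) / (4.49/√34.08 + 1.53/√28.02) = 0.7691/(0.7691 + 0.2890) = 0.7268.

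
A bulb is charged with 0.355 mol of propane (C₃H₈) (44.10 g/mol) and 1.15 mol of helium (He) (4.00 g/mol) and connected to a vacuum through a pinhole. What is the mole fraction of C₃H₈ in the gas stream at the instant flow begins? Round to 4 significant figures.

0.08506

Each component's effusion rate ∝ (its partial pressure)·(1/√M) ∝ n_i/√M_i.
So x_C₃H₈ in the escaping gas = (n_C₃H₈/√M_C₃H₈) / Σ(n_i/√M_i)
= (0.355/√44.10) / (0.355/√44.10 + 1.15/√4.00) = 0.05346/(0.05346 + 0.5750) = 0.08506.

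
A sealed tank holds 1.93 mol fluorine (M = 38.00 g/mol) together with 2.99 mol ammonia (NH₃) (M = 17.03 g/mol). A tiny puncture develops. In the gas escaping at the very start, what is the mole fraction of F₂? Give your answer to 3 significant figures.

Effusion rate of each component ∝ n_i/√M_i (partial pressure × 1/√M).
x_F₂(eff) = (n_F₂/√M_F₂) / (n_F₂/√M_F₂ + n_NH₃/√M_NH₃)
= (1.93/√38.00) / (1.93/√38.00 + 2.99/√17.03) = 0.3131/(0.3131 + 0.7245) = 0.302.

0.302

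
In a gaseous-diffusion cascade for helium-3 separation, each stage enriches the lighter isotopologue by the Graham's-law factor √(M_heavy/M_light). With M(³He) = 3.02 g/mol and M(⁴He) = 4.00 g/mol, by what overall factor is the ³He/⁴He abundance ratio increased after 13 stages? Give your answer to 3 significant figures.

The single-stage factor is √(M_heavy/M_light), so 13 stages give [√(4.00/3.02)]^13 = (4.00/3.02)^(13/2).
= 1.32450^(13/2) = 6.21.

6.21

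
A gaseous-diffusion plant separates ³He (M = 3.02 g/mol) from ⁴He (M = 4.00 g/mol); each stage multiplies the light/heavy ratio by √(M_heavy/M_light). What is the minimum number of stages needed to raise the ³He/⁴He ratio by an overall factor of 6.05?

Single-stage factor α = √(4.00/3.02), so ln α = ½ ln(1.32450) = 0.1405.
Need α^N ≥ 6.05 ⇒ N ≥ ln(6.05) / ln α = 1.800 / 0.1405 = 12.81.
So at least 13 stages are needed.

13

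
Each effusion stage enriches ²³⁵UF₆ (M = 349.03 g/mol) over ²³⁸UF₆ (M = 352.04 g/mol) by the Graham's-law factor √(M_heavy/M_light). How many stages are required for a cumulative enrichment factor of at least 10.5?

548

Per stage α = (352.04/349.03)^(1/2) = 1.00862^0.5, giving ln α = 0.004293.
Need α^N ≥ 10.5 ⇒ N ≥ ln(10.5) / ln α = 2.351 / 0.004293 = 547.66.
So at least 548 stages are needed.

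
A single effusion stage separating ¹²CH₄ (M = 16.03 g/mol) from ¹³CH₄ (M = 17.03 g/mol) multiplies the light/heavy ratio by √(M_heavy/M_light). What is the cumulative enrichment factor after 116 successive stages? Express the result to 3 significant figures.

Overall factor = α^116 with α = √(17.03/16.03), i.e. (17.03/16.03)^(116/2).
= 1.06238^58 = 33.4.

33.4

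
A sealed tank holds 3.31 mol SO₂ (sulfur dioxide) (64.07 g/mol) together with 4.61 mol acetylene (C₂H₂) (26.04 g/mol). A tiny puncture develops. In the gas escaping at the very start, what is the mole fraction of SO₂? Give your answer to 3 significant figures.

Rate_i ∝ x_i/√M_i (Graham's law weighted by mole fraction), so the effusate composition follows n_i/√M_i.
Mole fraction of SO₂ in the effusate = (n_SO₂/√M_SO₂) / (n_SO₂/√M_SO₂ + n_C₂H₂/√M_C₂H₂)
= (3.31/√64.07) / (3.31/√64.07 + 4.61/√26.04) = 0.4135/(0.4135 + 0.9034) = 0.314.

0.314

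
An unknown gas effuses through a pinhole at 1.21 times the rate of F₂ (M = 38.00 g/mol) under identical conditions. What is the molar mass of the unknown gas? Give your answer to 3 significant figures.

26.0 g/mol

Using Graham's law: rate_X/rate_F₂ = √(M_F₂/M_X).
1.21 = √(38.00/M_X)
M_X = 38.00 / 1.21² = 38.00 / 1.464 = 26.0 g/mol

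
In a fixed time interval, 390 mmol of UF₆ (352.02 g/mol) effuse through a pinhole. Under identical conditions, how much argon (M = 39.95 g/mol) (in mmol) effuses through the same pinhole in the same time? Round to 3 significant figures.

1160 mmol

Since effusion rate ∝ 1/√M, rate_Ar/rate_UF₆ = √(M_UF₆/M_Ar) = √(352.02/39.95) = √8.812 = 2.968.
So the amount for Ar is 390 × 2.968 = 1160 mmol.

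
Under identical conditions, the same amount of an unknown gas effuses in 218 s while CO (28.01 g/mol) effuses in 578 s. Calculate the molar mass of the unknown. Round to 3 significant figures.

3.98 g/mol

Since effusion rate ∝ 1/√M, t_X/t_CO = √(M_X/M_CO).
218/578 = 0.3772 = √(M_X/28.01)
M_X = 28.01 × 0.3772² = 28.01 × 0.1423 = 3.98 g/mol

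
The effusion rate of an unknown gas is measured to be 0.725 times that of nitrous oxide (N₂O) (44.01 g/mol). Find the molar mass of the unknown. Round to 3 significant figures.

83.7 g/mol

From Graham's law, rate_X/rate_N₂O = √(M_N₂O/M_X).
0.725 = √(44.01/M_X)
M_X = 44.01 / 0.725² = 44.01 / 0.5256 = 83.7 g/mol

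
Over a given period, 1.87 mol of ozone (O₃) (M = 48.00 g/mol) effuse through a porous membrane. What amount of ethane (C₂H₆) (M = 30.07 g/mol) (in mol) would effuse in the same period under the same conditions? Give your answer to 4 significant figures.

2.363 mol

Graham's law gives rate_C₂H₆/rate_O₃ = √(M_O₃/M_C₂H₆) = √(48.00/30.07) = √1.596 = 1.263.
So the amount for C₂H₆ is 1.87 × 1.263 = 2.363 mol.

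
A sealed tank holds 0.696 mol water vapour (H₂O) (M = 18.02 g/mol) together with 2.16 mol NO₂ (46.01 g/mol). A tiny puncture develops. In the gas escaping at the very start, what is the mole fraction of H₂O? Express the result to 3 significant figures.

Each component's effusion rate ∝ (its partial pressure)·(1/√M) ∝ n_i/√M_i.
x_H₂O(eff) = (n_H₂O/√M_H₂O) / (n_H₂O/√M_H₂O + n_NO₂/√M_NO₂)
= (0.696/√18.02) / (0.696/√18.02 + 2.16/√46.01) = 0.1640/(0.1640 + 0.3184) = 0.340.

0.340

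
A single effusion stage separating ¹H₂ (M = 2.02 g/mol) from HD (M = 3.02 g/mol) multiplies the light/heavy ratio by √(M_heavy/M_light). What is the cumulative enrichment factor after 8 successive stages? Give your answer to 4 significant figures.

4.996

The single-stage factor is √(M_heavy/M_light), so 8 stages give [√(3.02/2.02)]^8 = (3.02/2.02)^(8/2).
= 1.49505^4 = 4.996.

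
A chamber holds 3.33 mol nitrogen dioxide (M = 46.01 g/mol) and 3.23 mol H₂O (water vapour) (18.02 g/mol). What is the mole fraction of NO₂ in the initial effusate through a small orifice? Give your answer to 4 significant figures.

0.3922

The effusion rate of species i is ∝ p_i/√M_i ∝ n_i/√M_i.
Mole fraction of NO₂ in the effusate = (n_NO₂/√M_NO₂) / (n_NO₂/√M_NO₂ + n_H₂O/√M_H₂O)
= (3.33/√46.01) / (3.33/√46.01 + 3.23/√18.02) = 0.4909/(0.4909 + 0.7609) = 0.3922.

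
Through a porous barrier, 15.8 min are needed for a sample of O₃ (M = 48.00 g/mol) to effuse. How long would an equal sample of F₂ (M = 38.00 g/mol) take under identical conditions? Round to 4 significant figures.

Graham's law gives t_F₂/t_O₃ = √(M_F₂/M_O₃) = √(38.00/48.00) = √0.7917 = 0.8898.
So the time for F₂ is 15.8 × 0.8898 = 14.06 min.

14.06 min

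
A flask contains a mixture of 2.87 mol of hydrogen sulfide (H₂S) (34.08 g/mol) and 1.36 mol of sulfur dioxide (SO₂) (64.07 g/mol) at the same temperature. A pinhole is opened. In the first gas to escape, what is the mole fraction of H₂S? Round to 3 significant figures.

0.743

Effusion rate of each component ∝ n_i/√M_i (partial pressure × 1/√M).
x_H₂S(eff) = (n_H₂S/√M_H₂S) / (n_H₂S/√M_H₂S + n_SO₂/√M_SO₂)
= (2.87/√34.08) / (2.87/√34.08 + 1.36/√64.07) = 0.4916/(0.4916 + 0.1699) = 0.743.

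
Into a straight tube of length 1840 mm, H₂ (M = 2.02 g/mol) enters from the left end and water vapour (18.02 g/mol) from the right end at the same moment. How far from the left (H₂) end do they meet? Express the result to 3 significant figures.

In equal time, each gas travels a distance ∝ its rate ∝ 1/√M, so d_H₂/d_H₂O = √(M_H₂O/M_H₂) = √(18.02/2.02) = 2.987.
With d_H₂ + d_H₂O = 1840 mm, d_H₂O = 1840/(1 + 2.987) = 461.5 mm.
d_H₂ = 1840 − 461.5 = 1380 mm.

1380 mm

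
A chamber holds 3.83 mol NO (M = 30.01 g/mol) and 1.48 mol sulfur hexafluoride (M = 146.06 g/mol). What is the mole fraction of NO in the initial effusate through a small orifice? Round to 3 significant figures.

Each component's effusion rate ∝ (its partial pressure)·(1/√M) ∝ n_i/√M_i.
Mole fraction of NO in the effusate = (n_NO/√M_NO) / (n_NO/√M_NO + n_SF₆/√M_SF₆)
= (3.83/√30.01) / (3.83/√30.01 + 1.48/√146.06) = 0.6991/(0.6991 + 0.1225) = 0.851.

0.851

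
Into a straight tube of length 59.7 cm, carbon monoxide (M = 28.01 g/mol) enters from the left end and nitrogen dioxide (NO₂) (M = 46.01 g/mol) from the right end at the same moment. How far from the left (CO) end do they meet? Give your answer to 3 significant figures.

Graham's law gives d_CO/d_NO₂ = rate_CO/rate_NO₂ = √(M_NO₂/M_CO) = √(46.01/28.01) = 1.282.
With d_CO + d_NO₂ = 59.7 cm, d_NO₂ = 59.7/(1 + 1.282) = 26.17 cm.
d_CO = 59.7 − 26.17 = 33.5 cm.

33.5 cm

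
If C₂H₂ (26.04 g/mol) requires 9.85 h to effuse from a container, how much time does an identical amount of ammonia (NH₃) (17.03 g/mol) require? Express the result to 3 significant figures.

By Graham's law, t_NH₃/t_C₂H₂ = √(M_NH₃/M_C₂H₂) = √(17.03/26.04) = √0.6540 = 0.8087.
So the time for NH₃ is 9.85 × 0.8087 = 7.97 h.

7.97 h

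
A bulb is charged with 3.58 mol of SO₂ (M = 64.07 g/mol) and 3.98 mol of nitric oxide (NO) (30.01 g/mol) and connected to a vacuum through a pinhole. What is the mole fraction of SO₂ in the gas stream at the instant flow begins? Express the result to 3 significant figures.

0.381

Effusion rate of each component ∝ n_i/√M_i (partial pressure × 1/√M).
x_SO₂(eff) = (n_SO₂/√M_SO₂) / (n_SO₂/√M_SO₂ + n_NO/√M_NO)
= (3.58/√64.07) / (3.58/√64.07 + 3.98/√30.01) = 0.4473/(0.4473 + 0.7265) = 0.381.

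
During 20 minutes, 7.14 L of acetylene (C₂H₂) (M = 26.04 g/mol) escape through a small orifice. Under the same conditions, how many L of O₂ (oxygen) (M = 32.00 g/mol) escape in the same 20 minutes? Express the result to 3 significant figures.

6.44 L

Using Graham's law: rate_O₂/rate_C₂H₂ = √(M_C₂H₂/M_O₂) = √(26.04/32.00) = √0.8137 = 0.9021.
So the volume for O₂ is 7.14 × 0.9021 = 6.44 L.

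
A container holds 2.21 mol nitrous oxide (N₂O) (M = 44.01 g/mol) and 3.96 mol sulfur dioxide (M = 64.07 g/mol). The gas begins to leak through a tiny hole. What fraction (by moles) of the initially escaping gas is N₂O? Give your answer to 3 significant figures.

0.402

The effusion rate of species i is ∝ p_i/√M_i ∝ n_i/√M_i.
x_N₂O(eff) = (n_N₂O/√M_N₂O) / (n_N₂O/√M_N₂O + n_SO₂/√M_SO₂)
= (2.21/√44.01) / (2.21/√44.01 + 3.96/√64.07) = 0.3331/(0.3331 + 0.4947) = 0.402.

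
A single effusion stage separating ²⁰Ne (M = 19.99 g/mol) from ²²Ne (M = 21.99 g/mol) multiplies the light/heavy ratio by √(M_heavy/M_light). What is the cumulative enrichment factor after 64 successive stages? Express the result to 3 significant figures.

21.1

Each stage multiplies the ratio by α = √(21.99/19.99), so after 64 stages the overall factor is α^64 = (21.99/19.99)^(64/2).
= 1.10005^32 = 21.1.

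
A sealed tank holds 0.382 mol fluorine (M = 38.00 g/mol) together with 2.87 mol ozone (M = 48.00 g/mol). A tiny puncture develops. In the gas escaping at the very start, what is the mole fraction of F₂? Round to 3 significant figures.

0.130

Each component's effusion rate ∝ (its partial pressure)·(1/√M) ∝ n_i/√M_i.
So x_F₂ in the escaping gas = (n_F₂/√M_F₂) / Σ(n_i/√M_i)
= (0.382/√38.00) / (0.382/√38.00 + 2.87/√48.00) = 0.06197/(0.06197 + 0.4142) = 0.130.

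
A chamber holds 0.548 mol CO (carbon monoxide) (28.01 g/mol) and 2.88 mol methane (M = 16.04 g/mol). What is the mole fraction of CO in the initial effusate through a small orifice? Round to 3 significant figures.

Each component's effusion rate ∝ (its partial pressure)·(1/√M) ∝ n_i/√M_i.
So x_CO in the escaping gas = (n_CO/√M_CO) / Σ(n_i/√M_i)
= (0.548/√28.01) / (0.548/√28.01 + 2.88/√16.04) = 0.1035/(0.1035 + 0.7191) = 0.126.

0.126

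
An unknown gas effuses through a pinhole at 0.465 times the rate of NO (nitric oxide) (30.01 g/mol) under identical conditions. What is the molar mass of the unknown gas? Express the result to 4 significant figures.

138.8 g/mol

Using Graham's law: rate_X/rate_NO = √(M_NO/M_X).
0.465 = √(30.01/M_X)
M_X = 30.01 / 0.465² = 30.01 / 0.2162 = 138.8 g/mol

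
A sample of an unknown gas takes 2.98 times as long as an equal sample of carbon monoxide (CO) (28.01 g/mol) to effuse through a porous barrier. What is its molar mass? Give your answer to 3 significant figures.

249 g/mol

Since effusion rate ∝ 1/√M, t_X/t_CO = √(M_X/M_CO).
2.98 = √(M_X/28.01)
M_X = 28.01 × 2.98² = 28.01 × 8.880 = 249 g/mol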